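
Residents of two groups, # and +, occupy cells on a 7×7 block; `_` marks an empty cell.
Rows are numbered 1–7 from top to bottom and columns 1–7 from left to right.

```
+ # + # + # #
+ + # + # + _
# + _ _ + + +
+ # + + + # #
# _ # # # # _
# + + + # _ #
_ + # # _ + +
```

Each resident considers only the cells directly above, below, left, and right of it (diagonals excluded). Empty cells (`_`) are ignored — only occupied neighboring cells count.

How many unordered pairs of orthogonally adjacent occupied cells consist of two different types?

36

Scan each occupied cell's neighbors to the right and below so each pair is counted once.
Row 1: +(1,1)–#(1,2)≠ +(1,1)–+(2,1)= #(1,2)–+(1,3)≠ #(1,2)–+(2,2)≠ +(1,3)–#(1,4)≠ +(1,3)–#(2,3)≠ #(1,4)–+(1,5)≠ #(1,4)–+(2,4)≠ +(1,5)–#(1,6)≠ +(1,5)–#(2,5)≠ #(1,6)–#(1,7)= #(1,6)–+(2,6)≠  → 10/12 unlike.
Row 2: +(2,1)–+(2,2)= +(2,1)–#(3,1)≠ +(2,2)–#(2,3)≠ +(2,2)–+(3,2)= #(2,3)–+(2,4)≠ +(2,4)–#(2,5)≠ #(2,5)–+(2,6)≠ #(2,5)–+(3,5)≠ +(2,6)–+(3,6)=  → 6/9 unlike.
Row 3: #(3,1)–+(3,2)≠ #(3,1)–+(4,1)≠ +(3,2)–#(4,2)≠ +(3,5)–+(3,6)= +(3,5)–+(4,5)= +(3,6)–+(3,7)= +(3,6)–#(4,6)≠ +(3,7)–#(4,7)≠  → 5/8 unlike.
Row 4: +(4,1)–#(4,2)≠ +(4,1)–#(5,1)≠ #(4,2)–+(4,3)≠ +(4,3)–+(4,4)= +(4,3)–#(5,3)≠ +(4,4)–+(4,5)= +(4,4)–#(5,4)≠ +(4,5)–#(4,6)≠ +(4,5)–#(5,5)≠ #(4,6)–#(4,7)= #(4,6)–#(5,6)=  → 7/11 unlike.
Row 5: #(5,1)–#(6,1)= #(5,3)–#(5,4)= #(5,3)–+(6,3)≠ #(5,4)–#(5,5)= #(5,4)–+(6,4)≠ #(5,5)–#(5,6)= #(5,5)–#(6,5)=  → 2/7 unlike.
Row 6: #(6,1)–+(6,2)≠ +(6,2)–+(6,3)= +(6,2)–+(7,2)= +(6,3)–+(6,4)= +(6,3)–#(7,3)≠ +(6,4)–#(6,5)≠ +(6,4)–#(7,4)≠ #(6,7)–+(7,7)≠  → 5/8 unlike.
Row 7: +(7,2)–#(7,3)≠ #(7,3)–#(7,4)= +(7,6)–+(7,7)=  → 1/3 unlike.
Total adjacent occupied pairs: 58; unlike-type pairs: 36.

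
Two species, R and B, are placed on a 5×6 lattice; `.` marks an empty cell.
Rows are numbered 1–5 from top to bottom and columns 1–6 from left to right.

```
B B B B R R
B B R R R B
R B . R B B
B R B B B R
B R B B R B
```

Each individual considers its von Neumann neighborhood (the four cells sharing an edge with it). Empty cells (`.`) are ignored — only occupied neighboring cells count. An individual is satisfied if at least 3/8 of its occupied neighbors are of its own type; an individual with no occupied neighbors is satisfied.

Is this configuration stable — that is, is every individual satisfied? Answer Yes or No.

Row 1: (1,1)B 2/2 ✓ · (1,2)B 3/3 ✓ · (1,3)B 2/3 ✓ · (1,4)B 1/3 ✗ · (1,5)R 2/3 ✓ · (1,6)R 1/2 ✓
Row 2: (2,1)B 2/3 ✓ · (2,2)B 3/4 ✓ · (2,3)R 1/3 ✗ · (2,4)R 3/4 ✓ · (2,5)R 2/4 ✓ · (2,6)B 1/3 ✗
Row 3: (3,1)R 0/3 ✗ · (3,2)B 1/3 ✗ · (3,4)R 1/3 ✗ · (3,5)B 2/4 ✓ · (3,6)B 2/3 ✓
Row 4: (4,1)B 1/3 ✗ · (4,2)R 1/4 ✗ · (4,3)B 2/3 ✓ · (4,4)B 3/4 ✓ · (4,5)B 2/4 ✓ · (4,6)R 0/3 ✗
Row 5: (5,1)B 1/2 ✓ · (5,2)R 1/3 ✗ · (5,3)B 2/3 ✓ · (5,4)B 2/3 ✓ · (5,5)R 0/3 ✗ · (5,6)B 0/2 ✗
For instance (1,4) has only 1/3 same-type neighbors, below 3/8.

No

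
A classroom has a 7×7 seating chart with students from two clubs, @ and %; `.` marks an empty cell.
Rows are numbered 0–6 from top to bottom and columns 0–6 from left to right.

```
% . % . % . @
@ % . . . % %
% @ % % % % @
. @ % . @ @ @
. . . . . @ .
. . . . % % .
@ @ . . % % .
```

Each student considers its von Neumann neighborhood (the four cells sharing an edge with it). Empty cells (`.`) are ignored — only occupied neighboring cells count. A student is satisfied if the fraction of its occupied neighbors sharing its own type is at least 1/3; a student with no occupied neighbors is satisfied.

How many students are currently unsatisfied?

(0,0)% 0/1 not
(0,2)% 0/0 satisfied
(0,4)% 0/0 satisfied
(0,6)@ 0/1 not
(1,0)@ 0/3 not
(1,1)% 0/2 not
(1,5)% 2/2 satisfied
(1,6)% 1/3 satisfied
(2,0)% 0/2 not
(2,1)@ 1/4 not
(2,2)% 2/3 satisfied
(2,3)% 2/2 satisfied
(2,4)% 2/3 satisfied
(2,5)% 2/4 satisfied
(2,6)@ 1/3 satisfied
(3,1)@ 1/2 satisfied
(3,2)% 1/2 satisfied
(3,4)@ 1/2 satisfied
(3,5)@ 3/4 satisfied
(3,6)@ 2/2 satisfied
(4,5)@ 1/2 satisfied
(5,4)% 2/2 satisfied
(5,5)% 2/3 satisfied
(6,0)@ 1/1 satisfied
(6,1)@ 1/1 satisfied
(6,4)% 2/2 satisfied
(6,5)% 2/2 satisfied
Unsatisfied: (0,0), (0,6), (1,0), (1,1), (2,0), (2,1) — 6 in total.

6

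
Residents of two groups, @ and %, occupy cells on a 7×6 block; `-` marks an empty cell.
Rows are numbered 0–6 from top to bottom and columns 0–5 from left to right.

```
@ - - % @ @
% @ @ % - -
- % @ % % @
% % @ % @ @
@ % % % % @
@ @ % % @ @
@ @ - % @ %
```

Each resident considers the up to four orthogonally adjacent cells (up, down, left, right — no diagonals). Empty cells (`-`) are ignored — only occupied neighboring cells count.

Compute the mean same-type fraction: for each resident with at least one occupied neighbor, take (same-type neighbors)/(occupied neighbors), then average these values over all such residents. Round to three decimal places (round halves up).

Row 0: (0,0)@ 0/1 · (0,3)% 1/2 · (0,4)@ 1/2 · (0,5)@ 1/1
Row 1: (1,0)% 0/2 · (1,1)@ 1/3 · (1,2)@ 2/3 · (1,3)% 2/3
Row 2: (2,1)% 1/3 · (2,2)@ 2/4 · (2,3)% 3/4 · (2,4)% 1/3 · (2,5)@ 1/2
Row 3: (3,0)% 1/2 · (3,1)% 3/4 · (3,2)@ 1/4 · (3,3)% 2/4 · (3,4)@ 1/4 · (3,5)@ 3/3
Row 4: (4,0)@ 1/3 · (4,1)% 2/4 · (4,2)% 3/4 · (4,3)% 4/4 · (4,4)% 1/4 · (4,5)@ 2/3
Row 5: (5,0)@ 3/3 · (5,1)@ 2/4 · (5,2)% 2/3 · (5,3)% 3/4 · (5,4)@ 2/4 · (5,5)@ 2/3
Row 6: (6,0)@ 2/2 · (6,1)@ 2/2 · (6,3)% 1/2 · (6,4)@ 1/3 · (6,5)% 0/2
Sum over 36 residents: 0/1 + 1/2 + 1/2 + 1/1 + 0/2 + 1/3 + 2/3 + 2/3 + 1/3 + 2/4 + 3/4 + 1/3 + 1/2 + 1/2 + 3/4 + 1/4 + 2/4 + 1/4 + 3/3 + 1/3 + 2/4 + 3/4 + 4/4 + 1/4 + 2/3 + 3/3 + 2/4 + 2/3 + 3/4 + 2/4 + 2/3 + 2/2 + 2/2 + 1/2 + 1/3 + 0/2 = 79/4; mean = 79/4 ÷ 36 = 79/144 = 0.548611… → 0.549.

0.549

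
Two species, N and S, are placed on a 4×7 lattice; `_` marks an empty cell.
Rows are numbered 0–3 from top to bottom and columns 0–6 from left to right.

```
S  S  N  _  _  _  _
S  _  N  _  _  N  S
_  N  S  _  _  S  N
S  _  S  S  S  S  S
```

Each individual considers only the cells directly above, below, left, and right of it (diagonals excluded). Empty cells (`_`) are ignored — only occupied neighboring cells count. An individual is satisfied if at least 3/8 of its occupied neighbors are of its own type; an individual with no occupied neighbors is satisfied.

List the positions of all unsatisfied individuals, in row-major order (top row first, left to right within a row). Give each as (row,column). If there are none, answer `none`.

(1,5), (1,6), (2,1), (2,2), (2,5), (2,6)

(0,0)S 2/2 satisfied
(0,1)S 1/2 satisfied
(0,2)N 1/2 satisfied
(1,0)S 1/1 satisfied
(1,2)N 1/2 satisfied
(1,5)N 0/2 not
(1,6)S 0/2 not
(2,1)N 0/1 not
(2,2)S 1/3 not
(2,5)S 1/3 not
(2,6)N 0/3 not
(3,0)S 0/0 satisfied
(3,2)S 2/2 satisfied
(3,3)S 2/2 satisfied
(3,4)S 2/2 satisfied
(3,5)S 3/3 satisfied
(3,6)S 1/2 satisfied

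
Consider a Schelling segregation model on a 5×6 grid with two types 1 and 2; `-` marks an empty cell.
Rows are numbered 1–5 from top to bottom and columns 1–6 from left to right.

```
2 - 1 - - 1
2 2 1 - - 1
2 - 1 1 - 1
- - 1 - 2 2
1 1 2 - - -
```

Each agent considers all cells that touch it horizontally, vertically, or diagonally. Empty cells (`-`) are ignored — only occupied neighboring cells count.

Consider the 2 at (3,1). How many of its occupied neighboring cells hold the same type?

Occupied neighbors of (3,1): (2,1)=2, (2,2)=2.
Same type (2): 2 of 2.

2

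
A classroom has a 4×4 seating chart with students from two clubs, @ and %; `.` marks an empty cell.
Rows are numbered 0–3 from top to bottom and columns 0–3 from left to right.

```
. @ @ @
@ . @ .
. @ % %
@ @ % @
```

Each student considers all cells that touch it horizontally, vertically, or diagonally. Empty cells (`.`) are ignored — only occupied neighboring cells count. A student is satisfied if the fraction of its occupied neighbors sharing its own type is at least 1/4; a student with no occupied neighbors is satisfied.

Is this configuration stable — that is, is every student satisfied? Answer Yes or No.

Row 0: (0,1)@ 3/3 satisfied · (0,2)@ 3/3 satisfied · (0,3)@ 2/2 satisfied
Row 1: (1,0)@ 2/2 satisfied · (1,2)@ 4/6 satisfied
Row 2: (2,1)@ 4/6 satisfied · (2,2)% 2/6 satisfied · (2,3)% 2/4 satisfied
Row 3: (3,0)@ 2/2 satisfied · (3,1)@ 2/4 satisfied · (3,2)% 2/5 satisfied · (3,3)@ 0/3 not
For instance (3,3) has only 0/3 same-type neighbors, below 1/4.

No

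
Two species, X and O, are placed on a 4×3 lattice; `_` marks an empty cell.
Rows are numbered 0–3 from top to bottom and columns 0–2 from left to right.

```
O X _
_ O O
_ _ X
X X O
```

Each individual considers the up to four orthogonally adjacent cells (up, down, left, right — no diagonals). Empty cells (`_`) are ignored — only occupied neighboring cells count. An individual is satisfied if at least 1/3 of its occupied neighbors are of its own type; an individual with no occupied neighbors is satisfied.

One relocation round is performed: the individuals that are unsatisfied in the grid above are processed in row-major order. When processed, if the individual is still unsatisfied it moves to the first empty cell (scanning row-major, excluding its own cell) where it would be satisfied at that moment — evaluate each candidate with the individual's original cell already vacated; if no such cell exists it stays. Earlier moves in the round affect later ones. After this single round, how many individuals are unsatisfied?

0

Initially unsatisfied (in order): (0,0), (0,1), (2,2), (3,2).
  (0,0) → (0,2).
  (0,1) → (0,0).
  (2,2) → (0,1).
  (3,2) → (1,0).
Resulting grid:
X X O
O O O
_ _ _
X X _
All satisfied now.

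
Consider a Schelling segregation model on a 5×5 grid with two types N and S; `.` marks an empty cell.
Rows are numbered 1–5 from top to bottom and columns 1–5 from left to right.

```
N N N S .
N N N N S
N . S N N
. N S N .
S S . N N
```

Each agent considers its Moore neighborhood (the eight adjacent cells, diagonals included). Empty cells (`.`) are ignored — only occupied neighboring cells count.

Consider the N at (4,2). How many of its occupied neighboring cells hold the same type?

Occupied neighbors of (4,2): (3,1)=N, (3,3)=S, (4,3)=S, (5,1)=S, (5,2)=S.
Same type (N): 1 of 5.

1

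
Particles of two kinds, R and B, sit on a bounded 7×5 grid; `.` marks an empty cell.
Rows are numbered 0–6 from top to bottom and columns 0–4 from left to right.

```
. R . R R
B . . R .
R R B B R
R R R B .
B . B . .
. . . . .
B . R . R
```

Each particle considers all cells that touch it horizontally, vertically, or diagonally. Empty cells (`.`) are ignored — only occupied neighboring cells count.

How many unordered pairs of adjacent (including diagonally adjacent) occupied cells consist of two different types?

16

Scan each occupied cell's neighbors to the right and below (and the two forward diagonals) so each pair is counted once.
From row 0: 1 unlike of 4 pairs (running 1/4).
From row 1: 4 unlike of 5 pairs (running 5/9).
From row 2: 6 unlike of 15 pairs (running 11/24).
From row 3: 5 unlike of 8 pairs (running 16/32).
Total adjacent occupied pairs: 32; unlike-type pairs: 16.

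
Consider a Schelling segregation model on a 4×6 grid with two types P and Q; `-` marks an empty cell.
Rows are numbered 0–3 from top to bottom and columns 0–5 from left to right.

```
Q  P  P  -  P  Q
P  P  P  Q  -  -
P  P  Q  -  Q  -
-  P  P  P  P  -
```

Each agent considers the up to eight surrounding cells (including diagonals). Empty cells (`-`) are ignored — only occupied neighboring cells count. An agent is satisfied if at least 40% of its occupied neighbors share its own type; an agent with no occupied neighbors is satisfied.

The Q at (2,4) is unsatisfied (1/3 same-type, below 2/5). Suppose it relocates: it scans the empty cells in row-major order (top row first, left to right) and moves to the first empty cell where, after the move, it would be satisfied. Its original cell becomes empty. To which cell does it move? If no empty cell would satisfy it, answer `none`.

(1,4)

Vacating (2,4). Empty cells in order:
  (0,3): 1/4 same-type → still unsatisfied.
  (1,4): 2/3 same-type → satisfied — stop here.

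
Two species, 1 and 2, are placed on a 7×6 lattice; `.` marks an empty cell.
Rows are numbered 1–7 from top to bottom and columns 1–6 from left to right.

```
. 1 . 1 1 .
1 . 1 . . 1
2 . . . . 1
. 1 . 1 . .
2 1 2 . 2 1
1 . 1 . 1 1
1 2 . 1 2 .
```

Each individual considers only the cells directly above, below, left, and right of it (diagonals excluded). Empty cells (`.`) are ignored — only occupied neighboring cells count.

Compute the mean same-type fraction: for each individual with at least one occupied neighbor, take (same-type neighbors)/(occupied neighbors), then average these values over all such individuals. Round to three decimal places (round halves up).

0.408

(1,2)1 — no occupied neighbors
(1,4)1 1/1
(1,5)1 1/1
(2,1)1 0/1
(2,3)1 — no occupied neighbors
(2,6)1 1/1
(3,1)2 0/1
(3,6)1 1/1
(4,2)1 1/1
(4,4)1 — no occupied neighbors
(5,1)2 0/2
(5,2)1 1/3
(5,3)2 0/2
(5,5)2 0/2
(5,6)1 1/2
(6,1)1 1/2
(6,3)1 0/1
(6,5)1 1/3
(6,6)1 2/2
(7,1)1 1/2
(7,2)2 0/1
(7,4)1 0/1
(7,5)2 0/2
Sum over 20 individuals: 1/1 + 1/1 + 0/1 + 1/1 + 0/1 + 1/1 + 1/1 + 0/2 + 1/3 + 0/2 + 0/2 + 1/2 + 1/2 + 0/1 + 1/3 + 2/2 + 1/2 + 0/1 + 0/1 + 0/2 = 49/6; mean = 49/6 ÷ 20 = 49/120 = 0.408333… → 0.408.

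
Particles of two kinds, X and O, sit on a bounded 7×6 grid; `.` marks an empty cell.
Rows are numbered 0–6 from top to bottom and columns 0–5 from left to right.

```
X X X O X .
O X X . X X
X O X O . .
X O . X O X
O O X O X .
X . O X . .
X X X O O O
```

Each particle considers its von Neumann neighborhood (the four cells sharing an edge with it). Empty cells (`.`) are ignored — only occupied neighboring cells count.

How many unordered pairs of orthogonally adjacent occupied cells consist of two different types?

26

Scan each occupied cell's neighbors to the right and below so each pair is counted once.
Row 0: X(0,0)–X(0,1)= X(0,0)–O(1,0)≠ X(0,1)–X(0,2)= X(0,1)–X(1,1)= X(0,2)–O(0,3)≠ X(0,2)–X(1,2)= O(0,3)–X(0,4)≠ X(0,4)–X(1,4)=  → 3/8 unlike.
Row 1: O(1,0)–X(1,1)≠ O(1,0)–X(2,0)≠ X(1,1)–X(1,2)= X(1,1)–O(2,1)≠ X(1,2)–X(2,2)= X(1,4)–X(1,5)=  → 3/6 unlike.
Row 2: X(2,0)–O(2,1)≠ X(2,0)–X(3,0)= O(2,1)–X(2,2)≠ O(2,1)–O(3,1)= X(2,2)–O(2,3)≠ O(2,3)–X(3,3)≠  → 4/6 unlike.
Row 3: X(3,0)–O(3,1)≠ X(3,0)–O(4,0)≠ O(3,1)–O(4,1)= X(3,3)–O(3,4)≠ X(3,3)–O(4,3)≠ O(3,4)–X(3,5)≠ O(3,4)–X(4,4)≠  → 6/7 unlike.
Row 4: O(4,0)–O(4,1)= O(4,0)–X(5,0)≠ O(4,1)–X(4,2)≠ X(4,2)–O(4,3)≠ X(4,2)–O(5,2)≠ O(4,3)–X(4,4)≠ O(4,3)–X(5,3)≠  → 6/7 unlike.
Row 5: X(5,0)–X(6,0)= O(5,2)–X(5,3)≠ O(5,2)–X(6,2)≠ X(5,3)–O(6,3)≠  → 3/4 unlike.
Row 6: X(6,0)–X(6,1)= X(6,1)–X(6,2)= X(6,2)–O(6,3)≠ O(6,3)–O(6,4)= O(6,4)–O(6,5)=  → 1/5 unlike.
Total adjacent occupied pairs: 43; unlike-type pairs: 26.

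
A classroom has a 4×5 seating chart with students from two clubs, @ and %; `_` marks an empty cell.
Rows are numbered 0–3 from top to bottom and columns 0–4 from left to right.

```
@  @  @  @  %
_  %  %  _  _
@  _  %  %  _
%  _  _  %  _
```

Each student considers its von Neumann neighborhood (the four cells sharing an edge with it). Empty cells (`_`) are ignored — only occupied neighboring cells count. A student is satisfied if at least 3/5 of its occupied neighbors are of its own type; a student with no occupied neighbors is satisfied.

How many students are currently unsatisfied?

5

Row 0: (0,0)@ 1/1 ✓ · (0,1)@ 2/3 ✓ · (0,2)@ 2/3 ✓ · (0,3)@ 1/2 ✗ · (0,4)% 0/1 ✗
Row 1: (1,1)% 1/2 ✗ · (1,2)% 2/3 ✓
Row 2: (2,0)@ 0/1 ✗ · (2,2)% 2/2 ✓ · (2,3)% 2/2 ✓
Row 3: (3,0)% 0/1 ✗ · (3,3)% 1/1 ✓
Unsatisfied: (0,3), (0,4), (1,1), (2,0), (3,0) — 5 in total.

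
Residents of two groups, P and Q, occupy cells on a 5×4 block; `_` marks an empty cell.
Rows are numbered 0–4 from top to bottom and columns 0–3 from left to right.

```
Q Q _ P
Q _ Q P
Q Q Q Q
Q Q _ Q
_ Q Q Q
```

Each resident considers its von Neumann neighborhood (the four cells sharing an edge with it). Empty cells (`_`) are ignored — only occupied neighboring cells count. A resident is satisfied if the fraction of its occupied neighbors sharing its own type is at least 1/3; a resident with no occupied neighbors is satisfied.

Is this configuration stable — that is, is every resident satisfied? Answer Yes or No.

(0,0)Q 2/2 ok
(0,1)Q 1/1 ok
(0,3)P 1/1 ok
(1,0)Q 2/2 ok
(1,2)Q 1/2 ok
(1,3)P 1/3 ok
(2,0)Q 3/3 ok
(2,1)Q 3/3 ok
(2,2)Q 3/3 ok
(2,3)Q 2/3 ok
(3,0)Q 2/2 ok
(3,1)Q 3/3 ok
(3,3)Q 2/2 ok
(4,1)Q 2/2 ok
(4,2)Q 2/2 ok
(4,3)Q 2/2 ok
All meet the threshold, so the configuration is stable.

Yes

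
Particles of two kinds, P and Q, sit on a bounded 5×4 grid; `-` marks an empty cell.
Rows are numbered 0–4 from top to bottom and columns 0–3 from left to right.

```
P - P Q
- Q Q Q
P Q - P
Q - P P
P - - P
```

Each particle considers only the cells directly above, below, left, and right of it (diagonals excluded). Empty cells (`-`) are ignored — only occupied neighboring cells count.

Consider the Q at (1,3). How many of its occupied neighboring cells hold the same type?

Occupied neighbors of (1,3): (0,3)=Q, (2,3)=P, (1,2)=Q.
Same type (Q): 2 of 3.

2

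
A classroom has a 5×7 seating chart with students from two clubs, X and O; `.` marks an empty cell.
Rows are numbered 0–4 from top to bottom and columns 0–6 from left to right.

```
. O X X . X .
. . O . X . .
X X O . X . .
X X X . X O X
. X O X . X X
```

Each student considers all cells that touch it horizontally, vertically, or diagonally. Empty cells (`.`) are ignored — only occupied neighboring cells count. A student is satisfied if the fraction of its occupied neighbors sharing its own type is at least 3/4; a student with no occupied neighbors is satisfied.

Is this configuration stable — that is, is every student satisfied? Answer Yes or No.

Row 0: (0,1)O 1/2 not · (0,2)X 1/3 not · (0,3)X 2/3 not · (0,5)X 1/1 satisfied
Row 1: (1,2)O 2/5 not · (1,4)X 3/3 satisfied
Row 2: (2,0)X 3/3 satisfied · (2,1)X 4/6 not · (2,2)O 1/4 not · (2,4)X 2/3 not
Row 3: (3,0)X 4/4 satisfied · (3,1)X 5/7 not · (3,2)X 4/6 not · (3,4)X 3/4 satisfied · (3,5)O 0/5 not · (3,6)X 2/3 not
Row 4: (4,1)X 3/4 satisfied · (4,2)O 0/4 not · (4,3)X 2/3 not · (4,5)X 3/4 satisfied · (4,6)X 2/3 not
For instance (0,1) has only 1/2 same-type neighbors, below 3/4.

No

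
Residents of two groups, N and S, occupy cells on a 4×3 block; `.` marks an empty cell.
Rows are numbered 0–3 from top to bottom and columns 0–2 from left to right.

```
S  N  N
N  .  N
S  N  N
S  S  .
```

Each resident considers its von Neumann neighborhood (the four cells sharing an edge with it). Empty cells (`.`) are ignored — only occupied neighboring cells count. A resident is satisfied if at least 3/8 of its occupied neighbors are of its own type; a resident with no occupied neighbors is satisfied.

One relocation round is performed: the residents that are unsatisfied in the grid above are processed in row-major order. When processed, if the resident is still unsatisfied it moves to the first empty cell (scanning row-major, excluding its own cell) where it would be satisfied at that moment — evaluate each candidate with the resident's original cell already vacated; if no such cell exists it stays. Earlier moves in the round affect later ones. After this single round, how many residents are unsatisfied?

0

Initially unsatisfied (in order): (0,0), (1,0), (2,0), (2,1).
  (0,0) → (3,2).
  (1,0) → (0,0).
  (2,0): now satisfied by earlier moves; stays.
  (2,1) → (1,0).
Resulting grid:
N N N
N . N
S . N
S S S
All satisfied now.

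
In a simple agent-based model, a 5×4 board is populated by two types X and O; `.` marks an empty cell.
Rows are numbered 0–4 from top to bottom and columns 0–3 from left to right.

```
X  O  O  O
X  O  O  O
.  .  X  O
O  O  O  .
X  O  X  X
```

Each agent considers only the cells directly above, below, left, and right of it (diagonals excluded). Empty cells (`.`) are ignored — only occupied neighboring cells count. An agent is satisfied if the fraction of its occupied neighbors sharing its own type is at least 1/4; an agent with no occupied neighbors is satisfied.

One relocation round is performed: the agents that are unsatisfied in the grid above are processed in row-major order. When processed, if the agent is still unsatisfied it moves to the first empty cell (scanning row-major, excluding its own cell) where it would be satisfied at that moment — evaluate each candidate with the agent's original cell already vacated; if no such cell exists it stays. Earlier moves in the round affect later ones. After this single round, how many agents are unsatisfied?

Initially unsatisfied (in order): (2,2), (4,0).
  (2,2) → (2,0).
  (4,0) → (2,1).
Resulting grid:
X O O O
X O O O
X X . O
O O O .
. O X X
All satisfied now.

0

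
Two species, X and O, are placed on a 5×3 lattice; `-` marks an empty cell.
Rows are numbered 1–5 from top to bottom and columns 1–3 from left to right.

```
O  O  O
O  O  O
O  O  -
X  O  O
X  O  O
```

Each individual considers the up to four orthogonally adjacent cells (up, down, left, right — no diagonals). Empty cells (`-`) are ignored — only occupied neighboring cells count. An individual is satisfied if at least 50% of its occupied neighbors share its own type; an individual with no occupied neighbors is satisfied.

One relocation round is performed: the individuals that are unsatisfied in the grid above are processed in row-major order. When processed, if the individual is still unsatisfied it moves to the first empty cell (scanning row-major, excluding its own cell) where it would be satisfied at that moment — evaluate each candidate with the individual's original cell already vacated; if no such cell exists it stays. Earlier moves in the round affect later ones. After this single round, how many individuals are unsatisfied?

Initially unsatisfied (in order): (4,1).
  (4,1): no empty cell satisfies it; stays.
Resulting grid:
O O O
O O O
O O -
X O O
X O O
Unsatisfied now: (4,1).

1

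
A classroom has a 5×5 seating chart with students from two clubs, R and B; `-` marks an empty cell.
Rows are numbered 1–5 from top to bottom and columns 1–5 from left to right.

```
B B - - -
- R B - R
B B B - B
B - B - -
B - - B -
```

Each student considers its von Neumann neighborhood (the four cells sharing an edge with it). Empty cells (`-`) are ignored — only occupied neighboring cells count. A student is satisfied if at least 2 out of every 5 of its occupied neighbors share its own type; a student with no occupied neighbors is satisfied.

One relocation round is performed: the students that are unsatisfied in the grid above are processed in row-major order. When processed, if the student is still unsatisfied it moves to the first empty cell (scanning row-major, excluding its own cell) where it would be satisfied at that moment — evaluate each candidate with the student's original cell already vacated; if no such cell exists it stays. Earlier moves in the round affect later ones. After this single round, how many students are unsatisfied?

0

Initially unsatisfied (in order): (2,2), (2,5), (3,5).
  (2,2) → (1,4).
  (2,5) → (1,5).
  (3,5): now satisfied by earlier moves; stays.
Resulting grid:
B B - R R
- - B - -
B B B - B
B - B - -
B - - B -
All satisfied now.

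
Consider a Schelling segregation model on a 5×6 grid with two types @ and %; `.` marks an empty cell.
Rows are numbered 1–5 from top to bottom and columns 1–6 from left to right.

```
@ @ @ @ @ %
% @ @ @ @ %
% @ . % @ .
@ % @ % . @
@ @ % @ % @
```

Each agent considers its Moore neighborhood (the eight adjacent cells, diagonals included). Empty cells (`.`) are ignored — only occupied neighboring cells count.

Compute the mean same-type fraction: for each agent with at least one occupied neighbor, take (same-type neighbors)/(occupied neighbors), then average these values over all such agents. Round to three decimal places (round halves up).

(1,1)@ 2/3
(1,2)@ 4/5
(1,3)@ 5/5
(1,4)@ 5/5
(1,5)@ 3/5
(1,6)% 1/3
(2,1)% 1/5
(2,2)@ 5/7
(2,3)@ 6/7
(2,4)@ 6/7
(2,5)@ 4/7
(2,6)% 1/4
(3,1)% 2/5
(3,2)@ 4/7
(3,4)% 1/6
(3,5)@ 3/6
(4,1)@ 3/5
(4,2)% 2/7
(4,3)@ 3/7
(4,4)% 3/6
(4,6)@ 2/3
(5,1)@ 2/3
(5,2)@ 3/5
(5,3)% 2/5
(5,4)@ 1/4
(5,5)% 1/4
(5,6)@ 1/2
Sum over 27 agents: 2/3 + 4/5 + 5/5 + 5/5 + 3/5 + 1/3 + 1/5 + 5/7 + 6/7 + 6/7 + 4/7 + 1/4 + 2/5 + 4/7 + 1/6 + 3/6 + 3/5 + 2/7 + 3/7 + 3/6 + 2/3 + 2/3 + 3/5 + 2/5 + 1/4 + 1/4 + 1/2 = 2049/140; mean = 2049/140 ÷ 27 = 683/1260 = 0.542063… → 0.542.

0.542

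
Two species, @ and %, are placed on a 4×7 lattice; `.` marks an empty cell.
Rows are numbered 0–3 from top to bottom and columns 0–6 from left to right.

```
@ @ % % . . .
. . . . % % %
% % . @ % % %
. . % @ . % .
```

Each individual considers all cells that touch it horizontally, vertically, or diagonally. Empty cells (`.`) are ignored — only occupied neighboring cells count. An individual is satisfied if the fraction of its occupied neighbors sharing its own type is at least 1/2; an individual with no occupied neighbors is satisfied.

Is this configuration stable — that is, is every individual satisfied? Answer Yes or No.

No

Row 0: (0,0)@ 1/1 satisfied · (0,1)@ 1/2 satisfied · (0,2)% 1/2 satisfied · (0,3)% 2/2 satisfied
Row 1: (1,4)% 4/5 satisfied · (1,5)% 5/5 satisfied · (1,6)% 3/3 satisfied
Row 2: (2,0)% 1/1 satisfied · (2,1)% 2/2 satisfied · (2,3)@ 1/4 not · (2,4)% 4/6 satisfied · (2,5)% 6/6 satisfied · (2,6)% 4/4 satisfied
Row 3: (3,2)% 1/3 not · (3,3)@ 1/3 not · (3,5)% 3/3 satisfied
For instance (2,3) has only 1/4 same-type neighbors, below 1/2.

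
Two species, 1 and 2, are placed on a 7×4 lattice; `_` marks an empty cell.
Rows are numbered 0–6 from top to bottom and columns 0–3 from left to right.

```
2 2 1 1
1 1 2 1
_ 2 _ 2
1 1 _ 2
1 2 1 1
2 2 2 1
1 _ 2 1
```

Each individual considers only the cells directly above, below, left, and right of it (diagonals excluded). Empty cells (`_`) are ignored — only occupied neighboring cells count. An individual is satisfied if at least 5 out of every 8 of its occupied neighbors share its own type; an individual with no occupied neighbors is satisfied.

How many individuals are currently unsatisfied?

19

Row 0: (0,0)2 1/2 ✗ · (0,1)2 1/3 ✗ · (0,2)1 1/3 ✗ · (0,3)1 2/2 ✓
Row 1: (1,0)1 1/2 ✗ · (1,1)1 1/4 ✗ · (1,2)2 0/3 ✗ · (1,3)1 1/3 ✗
Row 2: (2,1)2 0/2 ✗ · (2,3)2 1/2 ✗
Row 3: (3,0)1 2/2 ✓ · (3,1)1 1/3 ✗ · (3,3)2 1/2 ✗
Row 4: (4,0)1 1/3 ✗ · (4,1)2 1/4 ✗ · (4,2)1 1/3 ✗ · (4,3)1 2/3 ✓
Row 5: (5,0)2 1/3 ✗ · (5,1)2 3/3 ✓ · (5,2)2 2/4 ✗ · (5,3)1 2/3 ✓
Row 6: (6,0)1 0/1 ✗ · (6,2)2 1/2 ✗ · (6,3)1 1/2 ✗
Unsatisfied: (0,0), (0,1), (0,2), (1,0), (1,1), (1,2), (1,3), (2,1), (2,3), (3,1), (3,3), (4,0), (4,1), (4,2), (5,0), (5,2), (6,0), (6,2), (6,3) — 19 in total.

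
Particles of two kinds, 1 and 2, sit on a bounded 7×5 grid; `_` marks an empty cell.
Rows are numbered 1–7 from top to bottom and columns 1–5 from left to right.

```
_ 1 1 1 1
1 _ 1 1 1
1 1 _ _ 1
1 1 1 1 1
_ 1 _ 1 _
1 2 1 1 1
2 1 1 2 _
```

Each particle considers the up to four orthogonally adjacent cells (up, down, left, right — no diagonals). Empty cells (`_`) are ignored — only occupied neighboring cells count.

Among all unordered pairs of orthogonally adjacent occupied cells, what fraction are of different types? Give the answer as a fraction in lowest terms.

Scan each occupied cell's neighbors to the right and below so each pair is counted once.
Row 1: 1(1,2)–1(1,3)= 1(1,3)–1(1,4)= 1(1,3)–1(2,3)= 1(1,4)–1(1,5)= 1(1,4)–1(2,4)= 1(1,5)–1(2,5)=  → 0/6 unlike.
Row 2: 1(2,1)–1(3,1)= 1(2,3)–1(2,4)= 1(2,4)–1(2,5)= 1(2,5)–1(3,5)=  → 0/4 unlike.
Row 3: 1(3,1)–1(3,2)= 1(3,1)–1(4,1)= 1(3,2)–1(4,2)= 1(3,5)–1(4,5)=  → 0/4 unlike.
Row 4: 1(4,1)–1(4,2)= 1(4,2)–1(4,3)= 1(4,2)–1(5,2)= 1(4,3)–1(4,4)= 1(4,4)–1(4,5)= 1(4,4)–1(5,4)=  → 0/6 unlike.
Row 5: 1(5,2)–2(6,2)≠ 1(5,4)–1(6,4)=  → 1/2 unlike.
Row 6: 1(6,1)–2(6,2)≠ 1(6,1)–2(7,1)≠ 2(6,2)–1(6,3)≠ 2(6,2)–1(7,2)≠ 1(6,3)–1(6,4)= 1(6,3)–1(7,3)= 1(6,4)–1(6,5)= 1(6,4)–2(7,4)≠  → 5/8 unlike.
Row 7: 2(7,1)–1(7,2)≠ 1(7,2)–1(7,3)= 1(7,3)–2(7,4)≠  → 2/3 unlike.
Total adjacent occupied pairs: 33; unlike-type pairs: 8.
8/33 is already in lowest terms.

8/33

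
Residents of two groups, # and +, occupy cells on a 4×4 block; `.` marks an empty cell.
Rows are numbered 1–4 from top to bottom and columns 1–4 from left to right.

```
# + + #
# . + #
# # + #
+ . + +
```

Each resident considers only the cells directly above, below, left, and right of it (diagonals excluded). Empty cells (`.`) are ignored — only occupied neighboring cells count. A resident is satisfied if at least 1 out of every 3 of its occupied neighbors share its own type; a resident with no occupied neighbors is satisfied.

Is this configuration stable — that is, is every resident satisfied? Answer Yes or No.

Row 1: (1,1)# 1/2 ✓ · (1,2)+ 1/2 ✓ · (1,3)+ 2/3 ✓ · (1,4)# 1/2 ✓
Row 2: (2,1)# 2/2 ✓ · (2,3)+ 2/3 ✓ · (2,4)# 2/3 ✓
Row 3: (3,1)# 2/3 ✓ · (3,2)# 1/2 ✓ · (3,3)+ 2/4 ✓ · (3,4)# 1/3 ✓
Row 4: (4,1)+ 0/1 ✗ · (4,3)+ 2/2 ✓ · (4,4)+ 1/2 ✓
For instance (4,1) has only 0/1 same-type neighbors, below 1/3.

No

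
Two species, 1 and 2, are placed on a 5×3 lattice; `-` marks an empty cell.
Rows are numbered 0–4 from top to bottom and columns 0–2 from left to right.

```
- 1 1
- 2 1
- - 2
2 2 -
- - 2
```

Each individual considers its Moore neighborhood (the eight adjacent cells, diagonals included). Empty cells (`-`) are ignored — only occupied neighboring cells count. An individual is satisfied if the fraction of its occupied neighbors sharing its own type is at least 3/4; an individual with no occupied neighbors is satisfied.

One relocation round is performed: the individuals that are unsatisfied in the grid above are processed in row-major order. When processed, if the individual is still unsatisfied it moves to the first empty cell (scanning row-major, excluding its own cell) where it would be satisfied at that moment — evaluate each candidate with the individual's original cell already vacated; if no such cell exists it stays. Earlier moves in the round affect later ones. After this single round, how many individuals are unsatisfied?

0

Initially unsatisfied (in order): (0,1), (0,2), (1,1), (1,2), (2,2).
  (0,1): no empty cell satisfies it; stays.
  (0,2): no empty cell satisfies it; stays.
  (1,1) → (2,0).
  (1,2) → (0,0).
  (2,2): now satisfied by earlier moves; stays.
Resulting grid:
1 1 1
- - -
2 - 2
2 2 -
- - 2
All satisfied now.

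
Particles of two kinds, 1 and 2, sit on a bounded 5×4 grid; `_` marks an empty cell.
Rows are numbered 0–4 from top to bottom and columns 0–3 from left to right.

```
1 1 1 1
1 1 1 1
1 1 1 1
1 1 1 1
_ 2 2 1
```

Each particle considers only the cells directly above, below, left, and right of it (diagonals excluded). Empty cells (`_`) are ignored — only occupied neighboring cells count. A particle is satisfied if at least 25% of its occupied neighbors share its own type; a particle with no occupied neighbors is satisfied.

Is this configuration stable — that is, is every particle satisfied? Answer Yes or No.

Yes

Row 0: (0,0)1 2/2 ok · (0,1)1 3/3 ok · (0,2)1 3/3 ok · (0,3)1 2/2 ok
Row 1: (1,0)1 3/3 ok · (1,1)1 4/4 ok · (1,2)1 4/4 ok · (1,3)1 3/3 ok
Row 2: (2,0)1 3/3 ok · (2,1)1 4/4 ok · (2,2)1 4/4 ok · (2,3)1 3/3 ok
Row 3: (3,0)1 2/2 ok · (3,1)1 3/4 ok · (3,2)1 3/4 ok · (3,3)1 3/3 ok
Row 4: (4,1)2 1/2 ok · (4,2)2 1/3 ok · (4,3)1 1/2 ok
All meet the threshold, so the configuration is stable.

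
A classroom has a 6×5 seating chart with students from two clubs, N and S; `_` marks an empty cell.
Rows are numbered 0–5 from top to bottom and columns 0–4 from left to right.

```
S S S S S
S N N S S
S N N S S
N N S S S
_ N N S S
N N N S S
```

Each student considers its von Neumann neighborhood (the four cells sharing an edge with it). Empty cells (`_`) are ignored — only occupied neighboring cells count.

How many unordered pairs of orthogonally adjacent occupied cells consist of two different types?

12

Scan each occupied cell's neighbors to the right and below so each pair is counted once.
Row 0: S(0,0)–S(0,1)= S(0,0)–S(1,0)= S(0,1)–S(0,2)= S(0,1)–N(1,1)≠ S(0,2)–S(0,3)= S(0,2)–N(1,2)≠ S(0,3)–S(0,4)= S(0,3)–S(1,3)= S(0,4)–S(1,4)=  → 2/9 unlike.
Row 1: S(1,0)–N(1,1)≠ S(1,0)–S(2,0)= N(1,1)–N(1,2)= N(1,1)–N(2,1)= N(1,2)–S(1,3)≠ N(1,2)–N(2,2)= S(1,3)–S(1,4)= S(1,3)–S(2,3)= S(1,4)–S(2,4)=  → 2/9 unlike.
Row 2: S(2,0)–N(2,1)≠ S(2,0)–N(3,0)≠ N(2,1)–N(2,2)= N(2,1)–N(3,1)= N(2,2)–S(2,3)≠ N(2,2)–S(3,2)≠ S(2,3)–S(2,4)= S(2,3)–S(3,3)= S(2,4)–S(3,4)=  → 4/9 unlike.
Row 3: N(3,0)–N(3,1)= N(3,1)–S(3,2)≠ N(3,1)–N(4,1)= S(3,2)–S(3,3)= S(3,2)–N(4,2)≠ S(3,3)–S(3,4)= S(3,3)–S(4,3)= S(3,4)–S(4,4)=  → 2/8 unlike.
Row 4: N(4,1)–N(4,2)= N(4,1)–N(5,1)= N(4,2)–S(4,3)≠ N(4,2)–N(5,2)= S(4,3)–S(4,4)= S(4,3)–S(5,3)= S(4,4)–S(5,4)=  → 1/7 unlike.
Row 5: N(5,0)–N(5,1)= N(5,1)–N(5,2)= N(5,2)–S(5,3)≠ S(5,3)–S(5,4)=  → 1/4 unlike.
Total adjacent occupied pairs: 46; unlike-type pairs: 12.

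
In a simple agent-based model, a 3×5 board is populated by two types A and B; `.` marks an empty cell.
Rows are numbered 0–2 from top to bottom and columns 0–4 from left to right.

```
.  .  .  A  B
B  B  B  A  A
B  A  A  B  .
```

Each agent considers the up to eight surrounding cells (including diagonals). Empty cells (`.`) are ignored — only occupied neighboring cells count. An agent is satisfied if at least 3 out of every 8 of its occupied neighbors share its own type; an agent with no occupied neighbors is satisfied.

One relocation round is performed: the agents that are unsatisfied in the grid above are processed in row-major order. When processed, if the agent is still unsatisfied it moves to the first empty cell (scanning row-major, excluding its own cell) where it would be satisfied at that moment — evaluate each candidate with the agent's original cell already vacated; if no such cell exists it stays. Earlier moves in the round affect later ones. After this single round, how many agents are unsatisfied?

Initially unsatisfied (in order): (0,4), (1,2), (2,1), (2,3).
  (0,4) → (0,0).
  (1,2) → (0,1).
  (2,1) → (0,2).
  (2,3) → (2,1).
Resulting grid:
B B A A .
B B . A A
B B A . .
Unsatisfied now: (2,2).

1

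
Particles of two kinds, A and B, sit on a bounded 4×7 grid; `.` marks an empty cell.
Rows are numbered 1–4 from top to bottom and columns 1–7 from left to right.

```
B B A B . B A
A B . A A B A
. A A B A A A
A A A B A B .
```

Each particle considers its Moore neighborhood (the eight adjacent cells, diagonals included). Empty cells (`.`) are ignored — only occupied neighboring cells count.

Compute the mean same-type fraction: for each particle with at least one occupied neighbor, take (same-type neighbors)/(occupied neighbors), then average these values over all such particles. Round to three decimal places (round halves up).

0.453

(1,1)B 2/3
(1,2)B 2/4
(1,3)A 1/4
(1,4)B 0/3
(1,6)B 1/4
(1,7)A 1/3
(2,1)A 1/4
(2,2)B 2/6
(2,4)A 4/6
(2,5)A 3/7
(2,6)B 1/7
(2,7)A 3/5
(3,2)A 5/6
(3,3)A 4/7
(3,4)B 1/7
(3,5)A 4/8
(3,6)A 5/7
(3,7)A 2/4
(4,1)A 2/2
(4,2)A 4/4
(4,3)A 3/5
(4,4)B 1/5
(4,5)A 2/5
(4,6)B 0/4
Sum over 24 particles: 2/3 + 2/4 + 1/4 + 0/3 + 1/4 + 1/3 + 1/4 + 2/6 + 4/6 + 3/7 + 1/7 + 3/5 + 5/6 + 4/7 + 1/7 + 4/8 + 5/7 + 2/4 + 2/2 + 4/4 + 3/5 + 1/5 + 2/5 + 0/4 = 653/60; mean = 653/60 ÷ 24 = 653/1440 = 0.453472… → 0.453.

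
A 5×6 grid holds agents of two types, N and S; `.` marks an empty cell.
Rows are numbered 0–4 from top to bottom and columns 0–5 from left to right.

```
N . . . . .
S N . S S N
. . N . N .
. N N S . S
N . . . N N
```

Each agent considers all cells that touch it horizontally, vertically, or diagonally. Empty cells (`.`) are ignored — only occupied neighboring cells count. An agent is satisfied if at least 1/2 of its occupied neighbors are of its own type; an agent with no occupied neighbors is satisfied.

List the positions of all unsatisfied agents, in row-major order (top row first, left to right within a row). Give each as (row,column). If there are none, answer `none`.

(1,0), (1,3), (1,4), (2,4), (3,3), (3,5), (4,4)

Row 0: (0,0)N 1/2 satisfied
Row 1: (1,0)S 0/2 not · (1,1)N 2/3 satisfied · (1,3)S 1/3 not · (1,4)S 1/3 not · (1,5)N 1/2 satisfied
Row 2: (2,2)N 3/5 satisfied · (2,4)N 1/5 not
Row 3: (3,1)N 3/3 satisfied · (3,2)N 2/3 satisfied · (3,3)S 0/4 not · (3,5)S 0/3 not
Row 4: (4,0)N 1/1 satisfied · (4,4)N 1/3 not · (4,5)N 1/2 satisfied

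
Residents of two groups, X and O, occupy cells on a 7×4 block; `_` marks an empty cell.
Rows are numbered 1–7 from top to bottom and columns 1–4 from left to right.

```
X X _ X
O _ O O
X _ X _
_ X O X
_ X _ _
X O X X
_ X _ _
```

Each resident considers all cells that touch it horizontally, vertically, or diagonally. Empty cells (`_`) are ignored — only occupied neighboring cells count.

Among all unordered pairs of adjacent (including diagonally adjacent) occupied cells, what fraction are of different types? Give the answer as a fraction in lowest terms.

Scan each occupied cell's neighbors to the right and below (and the two forward diagonals) so each pair is counted once.
Row 1: X(1,1)–X(1,2)= X(1,1)–O(2,1)≠ X(1,2)–O(2,3)≠ X(1,2)–O(2,1)≠ X(1,4)–O(2,4)≠ X(1,4)–O(2,3)≠  → 5/6 unlike.
Row 2: O(2,1)–X(3,1)≠ O(2,3)–O(2,4)= O(2,3)–X(3,3)≠ O(2,4)–X(3,3)≠  → 3/4 unlike.
Row 3: X(3,1)–X(4,2)= X(3,3)–O(4,3)≠ X(3,3)–X(4,4)= X(3,3)–X(4,2)=  → 1/4 unlike.
Row 4: X(4,2)–O(4,3)≠ X(4,2)–X(5,2)= O(4,3)–X(4,4)≠ O(4,3)–X(5,2)≠  → 3/4 unlike.
Row 5: X(5,2)–O(6,2)≠ X(5,2)–X(6,3)= X(5,2)–X(6,1)=  → 1/3 unlike.
Row 6: X(6,1)–O(6,2)≠ X(6,1)–X(7,2)= O(6,2)–X(6,3)≠ O(6,2)–X(7,2)≠ X(6,3)–X(6,4)= X(6,3)–X(7,2)=  → 3/6 unlike.
Total adjacent occupied pairs: 27; unlike-type pairs: 16.
16/27 is already in lowest terms.

16/27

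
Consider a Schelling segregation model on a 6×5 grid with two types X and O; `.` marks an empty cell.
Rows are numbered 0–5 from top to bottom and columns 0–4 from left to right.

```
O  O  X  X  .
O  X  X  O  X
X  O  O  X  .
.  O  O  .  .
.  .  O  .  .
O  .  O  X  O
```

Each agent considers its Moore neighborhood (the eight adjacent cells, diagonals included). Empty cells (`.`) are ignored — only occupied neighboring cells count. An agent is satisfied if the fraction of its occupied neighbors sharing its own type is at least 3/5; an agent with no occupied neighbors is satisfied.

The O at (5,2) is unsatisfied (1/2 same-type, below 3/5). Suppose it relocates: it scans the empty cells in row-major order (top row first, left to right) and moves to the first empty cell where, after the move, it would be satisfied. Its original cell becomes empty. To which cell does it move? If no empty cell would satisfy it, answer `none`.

(3,0)

Vacating (5,2). Empty cells in order:
  (0,4): 1/3 same-type → still unsatisfied.
  (2,4): 1/3 same-type → still unsatisfied.
  (3,0): 2/3 same-type → satisfied — stop here.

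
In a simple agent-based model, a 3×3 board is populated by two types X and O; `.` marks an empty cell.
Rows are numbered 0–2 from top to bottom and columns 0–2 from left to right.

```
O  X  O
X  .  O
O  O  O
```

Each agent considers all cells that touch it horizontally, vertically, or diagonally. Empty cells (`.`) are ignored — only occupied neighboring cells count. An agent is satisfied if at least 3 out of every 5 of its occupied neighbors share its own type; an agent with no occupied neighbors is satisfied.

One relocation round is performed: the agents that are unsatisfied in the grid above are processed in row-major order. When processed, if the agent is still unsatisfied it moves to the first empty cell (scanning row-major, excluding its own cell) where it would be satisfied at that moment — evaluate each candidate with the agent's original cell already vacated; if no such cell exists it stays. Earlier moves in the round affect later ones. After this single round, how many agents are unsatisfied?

Initially unsatisfied (in order): (0,0), (0,1), (0,2), (1,0), (2,0).
  (0,0) → (1,1).
  (0,1): no empty cell satisfies it; stays.
  (0,2): now satisfied by earlier moves; stays.
  (1,0): no empty cell satisfies it; stays.
  (2,0): now satisfied by earlier moves; stays.
Resulting grid:
. X O
X O O
O O O
Unsatisfied now: (0,1), (1,0).

2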